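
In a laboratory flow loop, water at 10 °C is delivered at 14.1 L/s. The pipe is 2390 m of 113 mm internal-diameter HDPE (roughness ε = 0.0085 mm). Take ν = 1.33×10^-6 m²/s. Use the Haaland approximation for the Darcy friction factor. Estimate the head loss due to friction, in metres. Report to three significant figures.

h_f ≈ 37.4 m

V = 4Q/(πD²) = 4·0.0141/(π·0.113²) = 1.406 m/s
Re = VD/ν = 1.406·0.113/1.33×10^-6 = 1.19×10^5 → turbulent
ε/D = 0.0085/113 = 7.52×10^-5
Haaland: f = 0.01755
h_f = f(L/D)V²/(2g) = 0.01755·(2390/0.113)·1.406²/(2·9.81) = 37.39 m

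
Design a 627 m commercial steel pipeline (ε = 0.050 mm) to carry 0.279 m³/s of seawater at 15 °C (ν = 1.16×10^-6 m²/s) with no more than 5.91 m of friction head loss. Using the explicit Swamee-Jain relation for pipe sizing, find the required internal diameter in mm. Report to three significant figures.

Swamee-Jain (Type III): D = 0.66·[ε^1.25·(LQ²/(gh_f))^4.75 + ν·Q^9.4·(L/(gh_f))^5.2]^0.04
LQ²/(gh_f) = 0.8418; L/(gh_f) = 10.81
Term 1 = ε^1.25·(…)^4.75 = 1.86×10^-6; Term 2 = ν·Q^9.4·(…)^5.2 = 1.70×10^-6
D = 0.66·(1.86×10^-6 + 1.70×10^-6)^0.04 = 0.3996 m = 400 mm
Check: V = 2.23 m/s, Re = 7.66×10^5, f = 0.01416, h_f = 5.61 m ≈ 5.91 m ✓

D ≈ 400 mm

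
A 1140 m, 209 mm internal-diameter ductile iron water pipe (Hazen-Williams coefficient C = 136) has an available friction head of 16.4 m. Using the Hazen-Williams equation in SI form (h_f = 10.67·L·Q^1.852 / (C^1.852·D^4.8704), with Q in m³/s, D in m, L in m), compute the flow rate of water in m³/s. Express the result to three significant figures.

Q ≈ 0.0625 m³/s

Rearranging: Q = [h_f·C^1.852·D^4.8704 / (10.67·L)]^(1/1.852)
Q = [16.4·136^1.852·0.209^4.8704 / (10.67·1140)]^0.540 = 0.06250 m³/s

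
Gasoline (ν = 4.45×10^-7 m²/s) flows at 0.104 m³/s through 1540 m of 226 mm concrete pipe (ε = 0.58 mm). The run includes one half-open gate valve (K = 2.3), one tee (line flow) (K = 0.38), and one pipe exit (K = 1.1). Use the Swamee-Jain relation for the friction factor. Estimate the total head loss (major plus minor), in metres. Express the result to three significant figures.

H_L ≈ 60.2 m

V = 4Q/(πD²) = 2.593 m/s; V²/2g = 0.3426 m
Re = 1.32×10^6, ε/D = 0.00257 → f = 0.02523 (Swamee-Jain)
Major: h_f = f(L/D)·V²/2g = 0.02523·6814·0.3426 = 58.89 m
Minor: ΣK = 3.78; h_m = ΣK·V²/2g = 1.295 m
Total H_L = 58.89 + 1.295 = 60.19 m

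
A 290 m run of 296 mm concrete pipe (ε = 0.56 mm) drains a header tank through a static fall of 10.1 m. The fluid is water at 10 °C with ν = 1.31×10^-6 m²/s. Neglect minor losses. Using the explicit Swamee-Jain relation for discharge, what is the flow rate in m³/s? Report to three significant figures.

Swamee-Jain (Type II): Q = -0.965·√(gD⁵h_f/L)·ln[ε/(3.7D) + √(3.17ν²L/(gD³h_f))]
√(gD⁵h_f/L) = √(9.81·0.296⁵·10.1/290) = 0.02786
ε/(3.7D) = 5.11×10^-4; √(3.17ν²L/(gD³h_f)) = 2.48×10^-5
Q = -0.965·0.02786·ln(5.361×10^-4) = 0.2025 m³/s
Check: V = 2.94 m/s, Re = 6.65×10^5, f = 0.02346, h_f = 10.1 m ≈ 10.1 m ✓

Q ≈ 0.202 m³/s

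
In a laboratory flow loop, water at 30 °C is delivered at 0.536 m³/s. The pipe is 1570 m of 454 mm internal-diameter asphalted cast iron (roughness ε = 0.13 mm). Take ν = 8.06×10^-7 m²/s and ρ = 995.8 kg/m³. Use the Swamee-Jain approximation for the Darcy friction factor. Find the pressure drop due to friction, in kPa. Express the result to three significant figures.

Δp ≈ 289 kPa

V = 4Q/(πD²) = 4·0.536/(π·0.454²) = 3.311 m/s
Re = VD/ν = 3.311·0.454/8.06×10^-7 = 1.87×10^6 → turbulent
ε/D = 0.13/454 = 2.86×10^-4
Swamee-Jain: f = 0.01529
h_f = f(L/D)V²/(2g) = 0.01529·(1570/0.454)·3.311²/(2·9.81) = 29.54 m
Δp = ρg·h_f = 995.8·9.81·29.54 = 288.6 kPa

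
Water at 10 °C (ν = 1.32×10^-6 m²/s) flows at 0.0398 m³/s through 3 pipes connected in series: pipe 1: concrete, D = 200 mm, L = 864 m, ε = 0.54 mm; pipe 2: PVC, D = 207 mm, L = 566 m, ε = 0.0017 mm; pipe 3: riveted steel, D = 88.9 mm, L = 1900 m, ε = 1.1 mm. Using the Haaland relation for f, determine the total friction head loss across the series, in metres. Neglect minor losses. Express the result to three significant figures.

H ≈ 1850 m

Pipe 1: V = 1.267 m/s, Re = 1.92×10^5, ε/D = 0.00270, f = 0.02613, h_1 = f(L/D)V²/2g = 9.233 m
Pipe 2: V = 1.183 m/s, Re = 1.85×10^5, ε/D = 8.21×10^-6, f = 0.01578, h_2 = f(L/D)V²/2g = 3.075 m
Pipe 3: V = 6.412 m/s, Re = 4.32×10^5, ε/D = 0.0124, f = 0.04099, h_3 = f(L/D)V²/2g = 1836 m
Series → Q common, losses add: H = Σh = 1848 m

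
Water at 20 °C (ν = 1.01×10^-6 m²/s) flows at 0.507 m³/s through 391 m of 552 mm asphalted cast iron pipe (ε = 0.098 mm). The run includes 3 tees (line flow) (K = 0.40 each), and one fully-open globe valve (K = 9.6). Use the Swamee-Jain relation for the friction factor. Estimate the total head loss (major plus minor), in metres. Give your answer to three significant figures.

V = 4Q/(πD²) = 2.119 m/s; V²/2g = 0.2288 m
Re = 1.16×10^6, ε/D = 1.78×10^-4 → f = 0.01439 (Swamee-Jain)
Major: h_f = f(L/D)·V²/2g = 0.01439·708.3·0.2288 = 2.333 m
Minor: ΣK = 10.8; h_m = ΣK·V²/2g = 2.471 m
Total H_L = 2.333 + 2.471 = 4.803 m

H_L ≈ 4.80 m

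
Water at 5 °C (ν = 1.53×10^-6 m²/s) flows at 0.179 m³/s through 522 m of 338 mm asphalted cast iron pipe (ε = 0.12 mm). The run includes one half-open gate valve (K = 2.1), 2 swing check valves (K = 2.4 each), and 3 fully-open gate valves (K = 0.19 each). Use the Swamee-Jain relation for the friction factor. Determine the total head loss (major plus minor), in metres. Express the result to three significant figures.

V = 4Q/(πD²) = 1.995 m/s; V²/2g = 0.2028 m
Re = 4.41×10^5, ε/D = 3.55×10^-4 → f = 0.01693 (Swamee-Jain)
Major: h_f = f(L/D)·V²/2g = 0.01693·1544·0.2028 = 5.304 m
Minor: ΣK = 7.47; h_m = ΣK·V²/2g = 1.515 m
Total H_L = 5.304 + 1.515 = 6.820 m

H_L ≈ 6.82 m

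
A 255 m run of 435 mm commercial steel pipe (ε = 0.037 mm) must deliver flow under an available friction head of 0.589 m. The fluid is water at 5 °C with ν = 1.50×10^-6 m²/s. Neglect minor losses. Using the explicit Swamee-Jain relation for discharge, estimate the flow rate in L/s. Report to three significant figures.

Q ≈ 170 L/s

Swamee-Jain (Type II): Q = -0.965·√(gD⁵h_f/L)·ln[ε/(3.7D) + √(3.17ν²L/(gD³h_f))]
√(gD⁵h_f/L) = √(9.81·0.435⁵·0.589/255) = 0.01879
ε/(3.7D) = 2.30×10^-5; √(3.17ν²L/(gD³h_f)) = 6.18×10^-5
Q = -0.965·0.01879·ln(8.483×10^-5) = 0.1700 m³/s
Check: V = 1.14 m/s, Re = 3.32×10^5, f = 0.01508, h_f = 0.589 m ≈ 0.589 m ✓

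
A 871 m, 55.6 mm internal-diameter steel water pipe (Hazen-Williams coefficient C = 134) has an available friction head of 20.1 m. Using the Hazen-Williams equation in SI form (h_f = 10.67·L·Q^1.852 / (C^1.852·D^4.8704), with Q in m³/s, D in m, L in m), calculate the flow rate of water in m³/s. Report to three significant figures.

Rearranging: Q = [h_f·C^1.852·D^4.8704 / (10.67·L)]^(1/1.852)
Q = [20.1·134^1.852·0.0556^4.8704 / (10.67·871)]^0.540 = 0.002443 m³/s

Q ≈ 0.00244 m³/s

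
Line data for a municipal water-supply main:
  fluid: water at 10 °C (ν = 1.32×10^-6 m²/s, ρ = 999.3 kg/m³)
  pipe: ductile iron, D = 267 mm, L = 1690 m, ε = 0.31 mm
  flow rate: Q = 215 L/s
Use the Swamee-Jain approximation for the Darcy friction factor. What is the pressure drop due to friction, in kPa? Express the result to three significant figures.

Δp ≈ 971 kPa

V = 4Q/(πD²) = 4·0.215/(π·0.267²) = 3.840 m/s
Re = VD/ν = 3.840·0.267/1.32×10^-6 = 7.77×10^5 → turbulent
ε/D = 0.31/267 = 0.00116
Swamee-Jain: f = 0.02082
h_f = f(L/D)V²/(2g) = 0.02082·(1690/0.267)·3.840²/(2·9.81) = 99.03 m
Δp = ρg·h_f = 999.3·9.81·99.03 = 970.8 kPa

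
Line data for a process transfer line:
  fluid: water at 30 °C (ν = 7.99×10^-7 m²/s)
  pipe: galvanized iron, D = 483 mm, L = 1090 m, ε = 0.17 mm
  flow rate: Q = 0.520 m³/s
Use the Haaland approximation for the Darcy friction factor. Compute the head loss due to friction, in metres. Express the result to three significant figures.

V = 4Q/(πD²) = 4·0.520/(π·0.483²) = 2.838 m/s
Re = VD/ν = 2.838·0.483/7.99×10^-7 = 1.72×10^6 → turbulent
ε/D = 0.17/483 = 3.52×10^-4
Haaland: f = 0.01583
h_f = f(L/D)V²/(2g) = 0.01583·(1090/0.483)·2.838²/(2·9.81) = 14.66 m

h_f ≈ 14.7 m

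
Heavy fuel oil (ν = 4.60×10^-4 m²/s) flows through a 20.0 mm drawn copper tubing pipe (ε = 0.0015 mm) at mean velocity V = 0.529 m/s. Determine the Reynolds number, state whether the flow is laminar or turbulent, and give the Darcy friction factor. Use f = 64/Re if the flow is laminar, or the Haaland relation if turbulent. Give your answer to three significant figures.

Re = VD/ν = 0.5290·0.0200/4.60×10^-4 = 23.0
Re < 2300 → laminar → f = 64/Re = 2.783

Re ≈ 23.0; laminar; f = 64/Re ≈ 2.78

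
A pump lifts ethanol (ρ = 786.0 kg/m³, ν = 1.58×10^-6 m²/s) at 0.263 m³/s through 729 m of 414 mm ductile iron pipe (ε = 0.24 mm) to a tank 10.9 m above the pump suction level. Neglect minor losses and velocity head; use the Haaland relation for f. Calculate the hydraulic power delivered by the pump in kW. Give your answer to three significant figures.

P_hyd ≈ 34.6 kW

V = 4Q/(πD²) = 1.954 m/s; Re = 5.12×10^5; ε/D = 5.80×10^-4; f = 0.01805
h_f = f(L/D)V²/2g = 6.183 m
Total head H = z + h_f = 10.9 + 6.183 = 17.08 m
P_hyd = ρgQH = 786.0·9.81·0.263·17.08 = 34.64 kW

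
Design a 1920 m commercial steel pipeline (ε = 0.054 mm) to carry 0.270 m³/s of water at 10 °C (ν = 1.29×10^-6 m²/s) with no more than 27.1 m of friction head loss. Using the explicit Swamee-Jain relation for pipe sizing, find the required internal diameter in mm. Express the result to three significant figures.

D ≈ 366 mm

Swamee-Jain (Type III): D = 0.66·[ε^1.25·(LQ²/(gh_f))^4.75 + ν·Q^9.4·(L/(gh_f))^5.2]^0.04
LQ²/(gh_f) = 0.5265; L/(gh_f) = 7.222
Term 1 = ε^1.25·(…)^4.75 = 2.20×10^-7; Term 2 = ν·Q^9.4·(…)^5.2 = 1.70×10^-7
D = 0.66·(2.20×10^-7 + 1.70×10^-7)^0.04 = 0.3657 m = 366 mm
Check: V = 2.57 m/s, Re = 7.29×10^5, f = 0.01449, h_f = 25.6 m ≈ 27.1 m ✓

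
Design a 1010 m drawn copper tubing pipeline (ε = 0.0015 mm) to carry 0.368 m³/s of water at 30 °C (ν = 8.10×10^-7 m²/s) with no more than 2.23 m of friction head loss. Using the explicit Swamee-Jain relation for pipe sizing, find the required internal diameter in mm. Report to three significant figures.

D ≈ 574 mm

Swamee-Jain (Type III): D = 0.66·[ε^1.25·(LQ²/(gh_f))^4.75 + ν·Q^9.4·(L/(gh_f))^5.2]^0.04
LQ²/(gh_f) = 6.252; L/(gh_f) = 46.17
Term 1 = ε^1.25·(…)^4.75 = 3.17×10^-4; Term 2 = ν·Q^9.4·(…)^5.2 = 0.0303
D = 0.66·(3.17×10^-4 + 0.0303)^0.04 = 0.5741 m = 574 mm
Check: V = 1.42 m/s, Re = 1.01×10^6, f = 0.01166, h_f = 2.11 m ≈ 2.23 m ✓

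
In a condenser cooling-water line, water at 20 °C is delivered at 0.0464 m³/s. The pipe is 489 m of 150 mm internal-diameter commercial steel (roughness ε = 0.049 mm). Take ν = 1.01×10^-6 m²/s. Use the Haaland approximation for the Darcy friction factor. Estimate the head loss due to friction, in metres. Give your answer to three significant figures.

h_f ≈ 19.1 m

V = 4Q/(πD²) = 4·0.0464/(π·0.150²) = 2.626 m/s
Re = VD/ν = 2.626·0.150/1.01×10^-6 = 3.90×10^5 → turbulent
ε/D = 0.049/150 = 3.27×10^-4
Haaland: f = 0.01664
h_f = f(L/D)V²/(2g) = 0.01664·(489/0.150)·2.626²/(2·9.81) = 19.06 m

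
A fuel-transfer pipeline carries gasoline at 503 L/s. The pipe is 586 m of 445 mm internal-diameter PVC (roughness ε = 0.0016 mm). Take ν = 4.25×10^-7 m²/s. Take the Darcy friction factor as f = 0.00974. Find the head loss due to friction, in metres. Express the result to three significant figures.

V = 4Q/(πD²) = 4·0.503/(π·0.445²) = 3.234 m/s
h_f = f(L/D)V²/(2g) = 0.009740·(586/0.445)·3.234²/(2·9.81) = 6.838 m

h_f ≈ 6.84 m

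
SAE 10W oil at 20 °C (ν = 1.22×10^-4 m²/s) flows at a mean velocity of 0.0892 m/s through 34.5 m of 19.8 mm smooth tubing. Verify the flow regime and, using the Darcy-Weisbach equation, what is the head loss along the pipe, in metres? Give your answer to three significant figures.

h_f ≈ 3.12 m

Re = VD/ν = 0.0892·0.01980/1.22×10^-4 = 14.5 → laminar (Re < 2300)
f = 64/Re = 4.421
h_f = f(L/D)V²/(2g) = 4.421·(34.5/0.01980)·0.0892²/(2·9.81) = 3.124 m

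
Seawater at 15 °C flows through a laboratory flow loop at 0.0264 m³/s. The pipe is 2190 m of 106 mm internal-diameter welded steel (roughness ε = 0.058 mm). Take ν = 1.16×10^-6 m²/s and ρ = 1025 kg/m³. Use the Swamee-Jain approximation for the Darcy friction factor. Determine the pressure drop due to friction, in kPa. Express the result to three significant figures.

V = 4Q/(πD²) = 4·0.0264/(π·0.106²) = 2.992 m/s
Re = VD/ν = 2.992·0.106/1.16×10^-6 = 2.73×10^5 → turbulent
ε/D = 0.058/106 = 5.47×10^-4
Swamee-Jain: f = 0.01871
h_f = f(L/D)V²/(2g) = 0.01871·(2190/0.106)·2.992²/(2·9.81) = 176.4 m
Δp = ρg·h_f = 1025·9.81·176.4 = 1773 kPa

Δp ≈ 1770 kPa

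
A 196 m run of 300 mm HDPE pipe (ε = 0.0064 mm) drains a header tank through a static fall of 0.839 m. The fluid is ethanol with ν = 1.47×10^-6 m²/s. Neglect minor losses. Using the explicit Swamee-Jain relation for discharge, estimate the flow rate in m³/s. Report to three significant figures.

Q ≈ 0.0915 m³/s

Swamee-Jain (Type II): Q = -0.965·√(gD⁵h_f/L)·ln[ε/(3.7D) + √(3.17ν²L/(gD³h_f))]
√(gD⁵h_f/L) = √(9.81·0.300⁵·0.839/196) = 0.01010
ε/(3.7D) = 5.77×10^-6; √(3.17ν²L/(gD³h_f)) = 7.77×10^-5
Q = -0.965·0.01010·ln(8.349×10^-5) = 0.09154 m³/s
Check: V = 1.30 m/s, Re = 2.64×10^5, f = 0.01495, h_f = 0.835 m ≈ 0.839 m ✓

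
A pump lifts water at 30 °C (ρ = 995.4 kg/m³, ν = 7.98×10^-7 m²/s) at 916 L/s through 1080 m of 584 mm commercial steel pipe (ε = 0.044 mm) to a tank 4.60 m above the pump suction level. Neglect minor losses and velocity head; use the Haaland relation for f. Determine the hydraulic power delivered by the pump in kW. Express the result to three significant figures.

V = 4Q/(πD²) = 3.420 m/s; Re = 2.50×10^6; ε/D = 7.53×10^-5; f = 0.01211
h_f = f(L/D)V²/2g = 13.35 m
Total head H = z + h_f = 4.60 + 13.35 = 17.95 m
P_hyd = ρgQH = 995.4·9.81·0.916·17.95 = 160.6 kW

P_hyd ≈ 161 kW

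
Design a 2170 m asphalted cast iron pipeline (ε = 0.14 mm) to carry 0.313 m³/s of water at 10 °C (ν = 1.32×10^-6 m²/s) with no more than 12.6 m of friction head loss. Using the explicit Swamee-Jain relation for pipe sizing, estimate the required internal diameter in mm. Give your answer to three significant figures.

D ≈ 475 mm

Swamee-Jain (Type III): D = 0.66·[ε^1.25·(LQ²/(gh_f))^4.75 + ν·Q^9.4·(L/(gh_f))^5.2]^0.04
LQ²/(gh_f) = 1.720; L/(gh_f) = 17.56
Term 1 = ε^1.25·(…)^4.75 = 2.00×10^-4; Term 2 = ν·Q^9.4·(…)^5.2 = 7.07×10^-5
D = 0.66·(2.00×10^-4 + 7.07×10^-5)^0.04 = 0.4752 m = 475 mm
Check: V = 1.76 m/s, Re = 6.35×10^5, f = 0.01608, h_f = 11.7 m ≈ 12.6 m ✓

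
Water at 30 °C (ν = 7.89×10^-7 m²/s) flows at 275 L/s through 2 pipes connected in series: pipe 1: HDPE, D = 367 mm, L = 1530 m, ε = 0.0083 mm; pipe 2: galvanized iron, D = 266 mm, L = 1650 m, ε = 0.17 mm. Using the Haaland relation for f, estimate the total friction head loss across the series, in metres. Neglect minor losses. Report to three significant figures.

H ≈ 156 m

Pipe 1: V = 2.600 m/s, Re = 1.21×10^6, ε/D = 2.26×10^-5, f = 0.01171, h_1 = f(L/D)V²/2g = 16.81 m
Pipe 2: V = 4.949 m/s, Re = 1.67×10^6, ε/D = 6.39×10^-4, f = 0.01792, h_2 = f(L/D)V²/2g = 138.7 m
Series → Q common, losses add: H = Σh = 155.5 m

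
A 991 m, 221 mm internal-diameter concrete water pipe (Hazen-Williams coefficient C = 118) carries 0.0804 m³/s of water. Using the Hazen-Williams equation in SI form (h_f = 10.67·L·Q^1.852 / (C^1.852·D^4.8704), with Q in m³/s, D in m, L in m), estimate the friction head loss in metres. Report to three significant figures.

h_f ≈ 22.5 m

h_f = 10.67·991·0.0804^1.852 / (118^1.852·0.221^4.8704) = 22.53 m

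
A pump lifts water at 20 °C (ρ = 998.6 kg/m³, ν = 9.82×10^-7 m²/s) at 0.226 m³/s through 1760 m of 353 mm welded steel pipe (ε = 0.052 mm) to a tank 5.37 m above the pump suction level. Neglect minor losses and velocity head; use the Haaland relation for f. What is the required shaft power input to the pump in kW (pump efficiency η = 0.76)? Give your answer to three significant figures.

P_shaft ≈ 71.5 kW

V = 4Q/(πD²) = 2.309 m/s; Re = 8.30×10^5; ε/D = 1.47×10^-4; f = 0.01415
h_f = f(L/D)V²/2g = 19.18 m
Total head H = z + h_f = 5.37 + 19.18 = 24.55 m
P_hyd = ρgQH = 998.6·9.81·0.226·24.55 = 54.35 kW
P_shaft = P_hyd/η = 54.35/0.76 = 71.51 kW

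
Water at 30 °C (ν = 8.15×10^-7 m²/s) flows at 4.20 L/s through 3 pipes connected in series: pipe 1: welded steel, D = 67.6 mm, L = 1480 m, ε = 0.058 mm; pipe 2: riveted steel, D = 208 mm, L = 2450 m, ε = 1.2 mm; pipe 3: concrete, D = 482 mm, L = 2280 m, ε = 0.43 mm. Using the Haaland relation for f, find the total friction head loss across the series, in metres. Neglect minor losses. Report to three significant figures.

H ≈ 33.2 m

Pipe 1: V = 1.170 m/s, Re = 9.71×10^4, ε/D = 8.58×10^-4, f = 0.02153, h_1 = f(L/D)V²/2g = 32.89 m
Pipe 2: V = 0.1236 m/s, Re = 3.15×10^4, ε/D = 0.00577, f = 0.03414, h_2 = f(L/D)V²/2g = 0.3131 m
Pipe 3: V = 0.02302 m/s, Re = 1.36×10^4, ε/D = 8.92×10^-4, f = 0.02978, h_3 = f(L/D)V²/2g = 0.003804 m
Series → Q common, losses add: H = Σh = 33.21 m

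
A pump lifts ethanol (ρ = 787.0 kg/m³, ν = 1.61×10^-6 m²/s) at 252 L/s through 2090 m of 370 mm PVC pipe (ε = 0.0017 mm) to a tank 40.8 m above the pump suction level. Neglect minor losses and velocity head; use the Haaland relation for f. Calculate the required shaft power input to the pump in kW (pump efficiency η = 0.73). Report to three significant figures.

P_shaft ≈ 163 kW

V = 4Q/(πD²) = 2.344 m/s; Re = 5.39×10^5; ε/D = 4.59×10^-6; f = 0.01294
h_f = f(L/D)V²/2g = 20.47 m
Total head H = z + h_f = 40.8 + 20.47 = 61.27 m
P_hyd = ρgQH = 787.0·9.81·0.252·61.27 = 119.2 kW
P_shaft = P_hyd/η = 119.2/0.73 = 163.3 kW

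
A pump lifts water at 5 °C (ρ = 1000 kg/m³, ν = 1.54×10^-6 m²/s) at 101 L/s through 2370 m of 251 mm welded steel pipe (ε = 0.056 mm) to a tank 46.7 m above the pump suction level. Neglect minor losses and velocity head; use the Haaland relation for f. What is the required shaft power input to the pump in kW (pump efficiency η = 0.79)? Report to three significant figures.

P_shaft ≈ 99.0 kW

V = 4Q/(πD²) = 2.041 m/s; Re = 3.33×10^5; ε/D = 2.23×10^-4; f = 0.01607
h_f = f(L/D)V²/2g = 32.22 m
Total head H = z + h_f = 46.7 + 32.22 = 78.92 m
P_hyd = ρgQH = 1000·9.81·0.101·78.92 = 78.20 kW
P_shaft = P_hyd/η = 78.20/0.79 = 98.98 kW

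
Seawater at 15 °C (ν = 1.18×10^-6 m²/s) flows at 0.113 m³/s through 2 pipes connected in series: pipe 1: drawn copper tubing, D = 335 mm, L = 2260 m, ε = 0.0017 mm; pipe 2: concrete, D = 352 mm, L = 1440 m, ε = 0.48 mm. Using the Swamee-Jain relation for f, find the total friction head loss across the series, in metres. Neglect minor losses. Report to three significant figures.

H ≈ 14.1 m

Pipe 1: V = 1.282 m/s, Re = 3.64×10^5, ε/D = 5.07×10^-6, f = 0.01393, h_1 = f(L/D)V²/2g = 7.875 m
Pipe 2: V = 1.161 m/s, Re = 3.46×10^5, ε/D = 0.00136, f = 0.02203, h_2 = f(L/D)V²/2g = 6.194 m
Series → Q common, losses add: H = Σh = 14.07 m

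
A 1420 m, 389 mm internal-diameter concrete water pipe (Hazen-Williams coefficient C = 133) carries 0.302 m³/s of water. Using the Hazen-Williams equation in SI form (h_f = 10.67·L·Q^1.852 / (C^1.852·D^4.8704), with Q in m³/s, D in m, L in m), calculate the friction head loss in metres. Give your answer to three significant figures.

h_f = 10.67·1420·0.302^1.852 / (133^1.852·0.389^4.8704) = 19.11 m

h_f ≈ 19.1 m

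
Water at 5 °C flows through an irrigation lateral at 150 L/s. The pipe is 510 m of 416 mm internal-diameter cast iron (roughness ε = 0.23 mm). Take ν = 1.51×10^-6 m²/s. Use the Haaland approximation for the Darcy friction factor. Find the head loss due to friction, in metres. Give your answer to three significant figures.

h_f ≈ 1.40 m

V = 4Q/(πD²) = 4·0.150/(π·0.416²) = 1.104 m/s
Re = VD/ν = 1.104·0.416/1.51×10^-6 = 3.04×10^5 → turbulent
ε/D = 0.23/416 = 5.53×10^-4
Haaland: f = 0.01836
h_f = f(L/D)V²/(2g) = 0.01836·(510/0.416)·1.104²/(2·9.81) = 1.397 m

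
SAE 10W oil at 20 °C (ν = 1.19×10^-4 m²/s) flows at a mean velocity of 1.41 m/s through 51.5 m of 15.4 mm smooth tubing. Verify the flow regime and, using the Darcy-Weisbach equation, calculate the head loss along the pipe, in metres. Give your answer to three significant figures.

Re = VD/ν = 1.41·0.01540/1.19×10^-4 = 182 → laminar (Re < 2300)
f = 64/Re = 0.3507
h_f = f(L/D)V²/(2g) = 0.3507·(51.5/0.01540)·1.41²/(2·9.81) = 118.9 m

h_f ≈ 119 m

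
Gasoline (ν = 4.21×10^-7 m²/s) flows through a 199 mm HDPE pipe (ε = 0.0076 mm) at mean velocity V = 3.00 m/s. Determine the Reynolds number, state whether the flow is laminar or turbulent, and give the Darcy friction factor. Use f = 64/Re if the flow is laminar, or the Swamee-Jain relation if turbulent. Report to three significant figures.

Re ≈ 1.42×10^6; turbulent; f ≈ 0.0120

Re = VD/ν = 3.000·0.199/4.21×10^-7 = 1.42×10^6
Re > 4000 → turbulent; ε/D = 3.82×10^-5
Swamee-Jain: f = 0.01198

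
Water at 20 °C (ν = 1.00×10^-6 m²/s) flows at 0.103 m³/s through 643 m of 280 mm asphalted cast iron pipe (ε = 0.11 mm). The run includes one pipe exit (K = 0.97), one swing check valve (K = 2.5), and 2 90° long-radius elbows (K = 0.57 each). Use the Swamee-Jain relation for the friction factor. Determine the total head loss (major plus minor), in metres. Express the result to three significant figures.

H_L ≈ 6.27 m

V = 4Q/(πD²) = 1.673 m/s; V²/2g = 0.1426 m
Re = 4.68×10^5, ε/D = 3.93×10^-4 → f = 0.01713 (Swamee-Jain)
Major: h_f = f(L/D)·V²/2g = 0.01713·2296·0.1426 = 5.611 m
Minor: ΣK = 4.61; h_m = ΣK·V²/2g = 0.6575 m
Total H_L = 5.611 + 0.6575 = 6.269 m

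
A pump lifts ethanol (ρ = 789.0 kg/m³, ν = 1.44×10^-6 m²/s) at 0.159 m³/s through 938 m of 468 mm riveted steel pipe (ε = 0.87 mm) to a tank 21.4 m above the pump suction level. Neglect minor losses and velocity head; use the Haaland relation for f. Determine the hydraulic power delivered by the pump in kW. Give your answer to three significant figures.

V = 4Q/(πD²) = 0.9243 m/s; Re = 3.00×10^5; ε/D = 0.00186; f = 0.02357
h_f = f(L/D)V²/2g = 2.057 m
Total head H = z + h_f = 21.4 + 2.057 = 23.46 m
P_hyd = ρgQH = 789.0·9.81·0.159·23.46 = 28.87 kW

P_hyd ≈ 28.9 kW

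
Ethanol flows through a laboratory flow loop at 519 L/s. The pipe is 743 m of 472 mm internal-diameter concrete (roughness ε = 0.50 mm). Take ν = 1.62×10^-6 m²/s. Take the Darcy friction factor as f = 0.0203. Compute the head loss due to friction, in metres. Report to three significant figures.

h_f ≈ 14.3 m

V = 4Q/(πD²) = 4·0.519/(π·0.472²) = 2.966 m/s
h_f = f(L/D)V²/(2g) = 0.02030·(743/0.472)·2.966²/(2·9.81) = 14.33 m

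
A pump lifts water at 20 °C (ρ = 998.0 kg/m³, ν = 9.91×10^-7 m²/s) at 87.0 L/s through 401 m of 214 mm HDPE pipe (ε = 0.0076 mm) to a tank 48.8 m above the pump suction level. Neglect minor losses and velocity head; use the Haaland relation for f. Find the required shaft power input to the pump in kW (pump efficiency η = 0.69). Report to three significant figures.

V = 4Q/(πD²) = 2.419 m/s; Re = 5.22×10^5; ε/D = 3.55×10^-5; f = 0.01340
h_f = f(L/D)V²/2g = 7.490 m
Total head H = z + h_f = 48.8 + 7.490 = 56.29 m
P_hyd = ρgQH = 998.0·9.81·0.0870·56.29 = 47.95 kW
P_shaft = P_hyd/η = 47.95/0.69 = 69.49 kW

P_shaft ≈ 69.5 kW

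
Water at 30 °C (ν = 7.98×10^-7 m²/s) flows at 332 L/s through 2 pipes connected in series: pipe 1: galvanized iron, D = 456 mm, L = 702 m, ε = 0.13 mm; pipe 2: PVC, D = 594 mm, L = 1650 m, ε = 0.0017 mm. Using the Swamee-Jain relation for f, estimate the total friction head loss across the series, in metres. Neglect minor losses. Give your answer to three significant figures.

H ≈ 7.45 m

Pipe 1: V = 2.033 m/s, Re = 1.16×10^6, ε/D = 2.85×10^-4, f = 0.01552, h_1 = f(L/D)V²/2g = 5.034 m
Pipe 2: V = 1.198 m/s, Re = 8.92×10^5, ε/D = 2.86×10^-6, f = 0.01190, h_2 = f(L/D)V²/2g = 2.418 m
Series → Q common, losses add: H = Σh = 7.452 m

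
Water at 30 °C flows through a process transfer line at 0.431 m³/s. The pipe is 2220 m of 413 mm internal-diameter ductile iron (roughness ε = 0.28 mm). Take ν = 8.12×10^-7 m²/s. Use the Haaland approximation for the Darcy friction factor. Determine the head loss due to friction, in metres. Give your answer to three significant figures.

V = 4Q/(πD²) = 4·0.431/(π·0.413²) = 3.217 m/s
Re = VD/ν = 3.217·0.413/8.12×10^-7 = 1.64×10^6 → turbulent
ε/D = 0.28/413 = 6.78×10^-4
Haaland: f = 0.01816
h_f = f(L/D)V²/(2g) = 0.01816·(2220/0.413)·3.217²/(2·9.81) = 51.49 m

h_f ≈ 51.5 m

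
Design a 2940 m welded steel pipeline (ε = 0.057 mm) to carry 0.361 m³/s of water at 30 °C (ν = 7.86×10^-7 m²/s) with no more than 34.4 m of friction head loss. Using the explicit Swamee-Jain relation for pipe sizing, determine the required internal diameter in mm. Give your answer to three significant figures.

Swamee-Jain (Type III): D = 0.66·[ε^1.25·(LQ²/(gh_f))^4.75 + ν·Q^9.4·(L/(gh_f))^5.2]^0.04
LQ²/(gh_f) = 1.135; L/(gh_f) = 8.712
Term 1 = ε^1.25·(…)^4.75 = 9.05×10^-6; Term 2 = ν·Q^9.4·(…)^5.2 = 4.21×10^-6
D = 0.66·(9.05×10^-6 + 4.21×10^-6)^0.04 = 0.4212 m = 421 mm
Check: V = 2.59 m/s, Re = 1.39×10^6, f = 0.01371, h_f = 32.7 m ≈ 34.4 m ✓

D ≈ 421 mm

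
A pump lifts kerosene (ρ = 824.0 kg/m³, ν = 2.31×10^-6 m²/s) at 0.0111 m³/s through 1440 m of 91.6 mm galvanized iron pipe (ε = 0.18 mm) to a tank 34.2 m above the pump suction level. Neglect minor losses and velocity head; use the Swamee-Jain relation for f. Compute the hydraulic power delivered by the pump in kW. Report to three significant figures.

P_hyd ≈ 8.37 kW

V = 4Q/(πD²) = 1.684 m/s; Re = 6.68×10^4; ε/D = 0.00197; f = 0.02599
h_f = f(L/D)V²/2g = 59.09 m
Total head H = z + h_f = 34.2 + 59.09 = 93.29 m
P_hyd = ρgQH = 824.0·9.81·0.0111·93.29 = 8.371 kW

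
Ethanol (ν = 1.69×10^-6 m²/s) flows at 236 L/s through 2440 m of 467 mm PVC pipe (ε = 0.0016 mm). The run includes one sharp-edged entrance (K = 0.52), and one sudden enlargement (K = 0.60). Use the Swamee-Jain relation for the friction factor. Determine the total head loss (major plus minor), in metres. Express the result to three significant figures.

V = 4Q/(πD²) = 1.378 m/s; V²/2g = 0.09676 m
Re = 3.81×10^5, ε/D = 3.43×10^-6 → f = 0.01380 (Swamee-Jain)
Major: h_f = f(L/D)·V²/2g = 0.01380·5225·0.09676 = 6.976 m
Minor: ΣK = 1.12; h_m = ΣK·V²/2g = 0.1084 m
Total H_L = 6.976 + 0.1084 = 7.085 m

H_L ≈ 7.08 m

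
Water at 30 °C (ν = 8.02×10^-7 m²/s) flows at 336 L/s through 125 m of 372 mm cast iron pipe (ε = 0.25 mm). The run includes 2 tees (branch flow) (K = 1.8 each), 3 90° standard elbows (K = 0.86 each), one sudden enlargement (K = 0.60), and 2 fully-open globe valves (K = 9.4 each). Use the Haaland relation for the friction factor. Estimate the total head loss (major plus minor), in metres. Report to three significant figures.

V = 4Q/(πD²) = 3.091 m/s; V²/2g = 0.4871 m
Re = 1.43×10^6, ε/D = 6.72×10^-4 → f = 0.01815 (Haaland)
Major: h_f = f(L/D)·V²/2g = 0.01815·336.0·0.4871 = 2.971 m
Minor: ΣK = 25.6; h_m = ΣK·V²/2g = 12.46 m
Total H_L = 2.971 + 12.46 = 15.43 m

H_L ≈ 15.4 m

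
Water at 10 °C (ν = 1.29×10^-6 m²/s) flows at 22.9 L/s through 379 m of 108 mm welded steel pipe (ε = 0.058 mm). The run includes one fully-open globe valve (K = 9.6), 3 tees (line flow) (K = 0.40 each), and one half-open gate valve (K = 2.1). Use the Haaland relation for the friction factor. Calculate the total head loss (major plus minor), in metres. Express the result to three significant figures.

V = 4Q/(πD²) = 2.500 m/s; V²/2g = 0.3185 m
Re = 2.09×10^5, ε/D = 5.37×10^-4 → f = 0.01876 (Haaland)
Major: h_f = f(L/D)·V²/2g = 0.01876·3509·0.3185 = 20.97 m
Minor: ΣK = 12.9; h_m = ΣK·V²/2g = 4.109 m
Total H_L = 20.97 + 4.109 = 25.08 m

H_L ≈ 25.1 m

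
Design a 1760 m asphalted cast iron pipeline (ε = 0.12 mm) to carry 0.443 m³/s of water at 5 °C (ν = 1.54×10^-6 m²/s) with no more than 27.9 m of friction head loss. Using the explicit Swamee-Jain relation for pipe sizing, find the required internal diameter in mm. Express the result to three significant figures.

D ≈ 444 mm

Swamee-Jain (Type III): D = 0.66·[ε^1.25·(LQ²/(gh_f))^4.75 + ν·Q^9.4·(L/(gh_f))^5.2]^0.04
LQ²/(gh_f) = 1.262; L/(gh_f) = 6.430
Term 1 = ε^1.25·(…)^4.75 = 3.79×10^-5; Term 2 = ν·Q^9.4·(…)^5.2 = 1.17×10^-5
D = 0.66·(3.79×10^-5 + 1.17×10^-5)^0.04 = 0.4440 m = 444 mm
Check: V = 2.86 m/s, Re = 8.25×10^5, f = 0.01563, h_f = 25.9 m ≈ 27.9 m ✓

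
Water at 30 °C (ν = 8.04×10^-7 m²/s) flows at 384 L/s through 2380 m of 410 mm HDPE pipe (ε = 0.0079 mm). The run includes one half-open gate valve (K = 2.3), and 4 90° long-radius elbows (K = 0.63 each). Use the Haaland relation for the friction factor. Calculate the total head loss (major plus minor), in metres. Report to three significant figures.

V = 4Q/(πD²) = 2.909 m/s; V²/2g = 0.4312 m
Re = 1.48×10^6, ε/D = 1.93×10^-5 → f = 0.01132 (Haaland)
Major: h_f = f(L/D)·V²/2g = 0.01132·5805·0.4312 = 28.34 m
Minor: ΣK = 4.82; h_m = ΣK·V²/2g = 2.078 m
Total H_L = 28.34 + 2.078 = 30.42 m

H_L ≈ 30.4 m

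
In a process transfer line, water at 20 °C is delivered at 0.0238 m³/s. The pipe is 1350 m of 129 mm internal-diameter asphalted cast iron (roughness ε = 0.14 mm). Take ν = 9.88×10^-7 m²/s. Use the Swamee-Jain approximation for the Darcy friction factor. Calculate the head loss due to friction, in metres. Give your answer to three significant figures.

h_f ≈ 37.7 m

V = 4Q/(πD²) = 4·0.0238/(π·0.129²) = 1.821 m/s
Re = VD/ν = 1.821·0.129/9.88×10^-7 = 2.38×10^5 → turbulent
ε/D = 0.14/129 = 0.00109
Swamee-Jain: f = 0.02132
h_f = f(L/D)V²/(2g) = 0.02132·(1350/0.129)·1.821²/(2·9.81) = 37.71 m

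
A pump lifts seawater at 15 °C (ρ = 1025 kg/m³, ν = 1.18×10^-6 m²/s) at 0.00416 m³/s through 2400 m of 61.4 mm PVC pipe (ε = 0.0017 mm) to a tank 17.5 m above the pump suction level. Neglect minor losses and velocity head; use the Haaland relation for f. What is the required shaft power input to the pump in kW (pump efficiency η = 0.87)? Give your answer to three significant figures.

P_shaft ≈ 4.46 kW

V = 4Q/(πD²) = 1.405 m/s; Re = 7.31×10^4; ε/D = 2.77×10^-5; f = 0.01914
h_f = f(L/D)V²/2g = 75.26 m
Total head H = z + h_f = 17.5 + 75.26 = 92.76 m
P_hyd = ρgQH = 1025·9.81·0.00416·92.76 = 3.880 kW
P_shaft = P_hyd/η = 3.880/0.87 = 4.460 kW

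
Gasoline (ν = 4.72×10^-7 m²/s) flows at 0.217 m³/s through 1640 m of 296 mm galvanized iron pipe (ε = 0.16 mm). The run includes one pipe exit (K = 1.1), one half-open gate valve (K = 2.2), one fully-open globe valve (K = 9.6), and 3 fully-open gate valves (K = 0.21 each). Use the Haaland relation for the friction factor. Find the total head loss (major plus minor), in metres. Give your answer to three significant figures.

H_L ≈ 55.3 m

V = 4Q/(πD²) = 3.153 m/s; V²/2g = 0.5068 m
Re = 1.98×10^6, ε/D = 5.41×10^-4 → f = 0.01724 (Haaland)
Major: h_f = f(L/D)·V²/2g = 0.01724·5541·0.5068 = 48.42 m
Minor: ΣK = 13.5; h_m = ΣK·V²/2g = 6.858 m
Total H_L = 48.42 + 6.858 = 55.28 m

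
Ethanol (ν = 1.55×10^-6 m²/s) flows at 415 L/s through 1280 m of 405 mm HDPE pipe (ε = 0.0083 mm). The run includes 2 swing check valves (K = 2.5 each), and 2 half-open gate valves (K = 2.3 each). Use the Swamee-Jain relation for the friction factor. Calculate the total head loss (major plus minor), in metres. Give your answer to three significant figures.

V = 4Q/(πD²) = 3.221 m/s; V²/2g = 0.5289 m
Re = 8.42×10^5, ε/D = 2.05×10^-5 → f = 0.01239 (Swamee-Jain)
Major: h_f = f(L/D)·V²/2g = 0.01239·3160·0.5289 = 20.71 m
Minor: ΣK = 9.60; h_m = ΣK·V²/2g = 5.078 m
Total H_L = 20.71 + 5.078 = 25.79 m

H_L ≈ 25.8 m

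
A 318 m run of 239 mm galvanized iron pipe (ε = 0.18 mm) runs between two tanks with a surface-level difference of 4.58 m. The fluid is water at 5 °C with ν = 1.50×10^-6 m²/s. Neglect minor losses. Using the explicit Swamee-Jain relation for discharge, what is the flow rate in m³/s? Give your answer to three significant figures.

Swamee-Jain (Type II): Q = -0.965·√(gD⁵h_f/L)·ln[ε/(3.7D) + √(3.17ν²L/(gD³h_f))]
√(gD⁵h_f/L) = √(9.81·0.239⁵·4.58/318) = 0.01050
ε/(3.7D) = 2.04×10^-4; √(3.17ν²L/(gD³h_f)) = 6.08×10^-5
Q = -0.965·0.01050·ln(2.644×10^-4) = 0.08345 m³/s
Check: V = 1.86 m/s, Re = 2.96×10^5, f = 0.01966, h_f = 4.61 m ≈ 4.58 m ✓

Q ≈ 0.0834 m³/s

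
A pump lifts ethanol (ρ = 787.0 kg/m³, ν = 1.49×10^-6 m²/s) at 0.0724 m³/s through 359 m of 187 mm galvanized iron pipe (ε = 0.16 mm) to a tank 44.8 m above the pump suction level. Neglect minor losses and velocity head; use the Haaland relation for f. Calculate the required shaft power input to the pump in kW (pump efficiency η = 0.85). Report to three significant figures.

P_shaft ≈ 38.3 kW

V = 4Q/(πD²) = 2.636 m/s; Re = 3.31×10^5; ε/D = 8.56×10^-4; f = 0.01981
h_f = f(L/D)V²/2g = 13.47 m
Total head H = z + h_f = 44.8 + 13.47 = 58.27 m
P_hyd = ρgQH = 787.0·9.81·0.0724·58.27 = 32.57 kW
P_shaft = P_hyd/η = 32.57/0.85 = 38.32 kW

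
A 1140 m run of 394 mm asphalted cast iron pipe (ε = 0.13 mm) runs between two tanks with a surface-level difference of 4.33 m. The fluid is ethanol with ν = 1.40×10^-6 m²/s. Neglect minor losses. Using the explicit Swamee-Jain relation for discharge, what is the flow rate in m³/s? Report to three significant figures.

Swamee-Jain (Type II): Q = -0.965·√(gD⁵h_f/L)·ln[ε/(3.7D) + √(3.17ν²L/(gD³h_f))]
√(gD⁵h_f/L) = √(9.81·0.394⁵·4.33/1140) = 0.01881
ε/(3.7D) = 8.92×10^-5; √(3.17ν²L/(gD³h_f)) = 5.22×10^-5
Q = -0.965·0.01881·ln(1.414×10^-4) = 0.1609 m³/s
Check: V = 1.32 m/s, Re = 3.71×10^5, f = 0.01696, h_f = 4.36 m ≈ 4.33 m ✓

Q ≈ 0.161 m³/s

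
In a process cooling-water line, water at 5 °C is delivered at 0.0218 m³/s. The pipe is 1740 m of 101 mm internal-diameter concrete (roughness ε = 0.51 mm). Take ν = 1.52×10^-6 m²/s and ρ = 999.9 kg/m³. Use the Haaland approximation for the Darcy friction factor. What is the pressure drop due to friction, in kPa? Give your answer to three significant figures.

Δp ≈ 1980 kPa

V = 4Q/(πD²) = 4·0.0218/(π·0.101²) = 2.721 m/s
Re = VD/ν = 2.721·0.101/1.52×10^-6 = 1.81×10^5 → turbulent
ε/D = 0.51/101 = 0.00505
Haaland: f = 0.03099
h_f = f(L/D)V²/(2g) = 0.03099·(1740/0.101)·2.721²/(2·9.81) = 201.5 m
Δp = ρg·h_f = 999.9·9.81·201.5 = 1976 kPa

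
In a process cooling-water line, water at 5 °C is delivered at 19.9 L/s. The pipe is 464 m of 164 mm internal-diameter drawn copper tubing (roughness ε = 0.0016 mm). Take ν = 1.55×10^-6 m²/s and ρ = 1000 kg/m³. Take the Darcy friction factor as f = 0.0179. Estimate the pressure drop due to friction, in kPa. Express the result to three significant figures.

V = 4Q/(πD²) = 4·0.0199/(π·0.164²) = 0.9421 m/s
h_f = f(L/D)V²/(2g) = 0.01790·(464/0.164)·0.9421²/(2·9.81) = 2.291 m
Δp = ρg·h_f = 1000·9.81·2.291 = 22.47 kPa

Δp ≈ 22.5 kPa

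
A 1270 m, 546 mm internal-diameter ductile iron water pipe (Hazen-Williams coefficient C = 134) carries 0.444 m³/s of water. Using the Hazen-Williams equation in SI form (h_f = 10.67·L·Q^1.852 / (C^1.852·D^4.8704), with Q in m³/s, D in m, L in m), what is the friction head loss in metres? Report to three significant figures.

h_f = 10.67·1270·0.444^1.852 / (134^1.852·0.546^4.8704) = 6.599 m

h_f ≈ 6.60 m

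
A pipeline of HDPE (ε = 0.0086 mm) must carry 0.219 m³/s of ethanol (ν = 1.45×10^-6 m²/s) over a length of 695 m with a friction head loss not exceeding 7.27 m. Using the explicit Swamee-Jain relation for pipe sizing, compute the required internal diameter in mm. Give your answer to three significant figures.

D ≈ 351 mm

Swamee-Jain (Type III): D = 0.66·[ε^1.25·(LQ²/(gh_f))^4.75 + ν·Q^9.4·(L/(gh_f))^5.2]^0.04
LQ²/(gh_f) = 0.4674; L/(gh_f) = 9.745
Term 1 = ε^1.25·(…)^4.75 = 1.26×10^-8; Term 2 = ν·Q^9.4·(…)^5.2 = 1.27×10^-7
D = 0.66·(1.26×10^-8 + 1.27×10^-7)^0.04 = 0.3510 m = 351 mm
Check: V = 2.26 m/s, Re = 5.48×10^5, f = 0.01328, h_f = 6.87 m ≈ 7.27 m ✓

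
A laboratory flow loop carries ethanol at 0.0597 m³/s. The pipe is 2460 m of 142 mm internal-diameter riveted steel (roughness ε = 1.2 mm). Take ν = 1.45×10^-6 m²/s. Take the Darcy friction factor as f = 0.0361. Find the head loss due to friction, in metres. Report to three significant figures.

h_f ≈ 453 m

V = 4Q/(πD²) = 4·0.0597/(π·0.142²) = 3.770 m/s
h_f = f(L/D)V²/(2g) = 0.03610·(2460/0.142)·3.770²/(2·9.81) = 453.0 m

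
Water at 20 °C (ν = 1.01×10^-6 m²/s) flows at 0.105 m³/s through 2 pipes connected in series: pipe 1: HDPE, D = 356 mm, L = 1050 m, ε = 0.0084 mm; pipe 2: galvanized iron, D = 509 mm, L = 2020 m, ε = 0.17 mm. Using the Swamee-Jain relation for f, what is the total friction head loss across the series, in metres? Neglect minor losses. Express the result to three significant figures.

Pipe 1: V = 1.055 m/s, Re = 3.72×10^5, ε/D = 2.36×10^-5, f = 0.01412, h_1 = f(L/D)V²/2g = 2.363 m
Pipe 2: V = 0.5160 m/s, Re = 2.60×10^5, ε/D = 3.34×10^-4, f = 0.01752, h_2 = f(L/D)V²/2g = 0.9438 m
Series → Q common, losses add: H = Σh = 3.306 m

H ≈ 3.31 m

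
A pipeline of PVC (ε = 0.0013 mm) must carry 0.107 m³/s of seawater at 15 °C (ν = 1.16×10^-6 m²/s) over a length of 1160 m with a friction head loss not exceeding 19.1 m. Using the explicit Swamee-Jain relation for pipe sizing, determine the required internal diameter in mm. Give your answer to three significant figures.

D ≈ 241 mm

Swamee-Jain (Type III): D = 0.66·[ε^1.25·(LQ²/(gh_f))^4.75 + ν·Q^9.4·(L/(gh_f))^5.2]^0.04
LQ²/(gh_f) = 0.07088; L/(gh_f) = 6.191
Term 1 = ε^1.25·(…)^4.75 = 1.52×10^-13; Term 2 = ν·Q^9.4·(…)^5.2 = 1.14×10^-11
D = 0.66·(1.52×10^-13 + 1.14×10^-11)^0.04 = 0.2410 m = 241 mm
Check: V = 2.34 m/s, Re = 4.87×10^5, f = 0.01324, h_f = 17.9 m ≈ 19.1 m ✓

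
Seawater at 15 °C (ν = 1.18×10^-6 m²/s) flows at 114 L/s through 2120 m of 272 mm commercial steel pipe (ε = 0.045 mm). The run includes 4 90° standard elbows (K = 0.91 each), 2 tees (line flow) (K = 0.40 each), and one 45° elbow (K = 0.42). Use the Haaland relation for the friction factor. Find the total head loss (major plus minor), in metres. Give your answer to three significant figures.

H_L ≈ 24.0 m

V = 4Q/(πD²) = 1.962 m/s; V²/2g = 0.1962 m
Re = 4.52×10^5, ε/D = 1.65×10^-4 → f = 0.01510 (Haaland)
Major: h_f = f(L/D)·V²/2g = 0.01510·7794·0.1962 = 23.09 m
Minor: ΣK = 4.86; h_m = ΣK·V²/2g = 0.9534 m
Total H_L = 23.09 + 0.9534 = 24.04 m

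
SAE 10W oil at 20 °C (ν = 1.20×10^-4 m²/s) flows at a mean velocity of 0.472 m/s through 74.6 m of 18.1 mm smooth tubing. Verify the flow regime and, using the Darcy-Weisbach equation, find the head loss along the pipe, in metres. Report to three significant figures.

Re = VD/ν = 0.472·0.01810/1.20×10^-4 = 71.2 → laminar (Re < 2300)
f = 64/Re = 0.8990
h_f = f(L/D)V²/(2g) = 0.8990·(74.6/0.01810)·0.472²/(2·9.81) = 42.07 m

h_f ≈ 42.1 m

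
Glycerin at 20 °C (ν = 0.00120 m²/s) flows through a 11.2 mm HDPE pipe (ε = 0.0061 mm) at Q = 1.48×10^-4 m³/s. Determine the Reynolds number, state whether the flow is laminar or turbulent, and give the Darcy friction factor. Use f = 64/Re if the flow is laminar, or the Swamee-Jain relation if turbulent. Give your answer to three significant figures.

Re ≈ 14.0; laminar; f = 64/Re ≈ 4.56

V = 4Q/(πD²) = 1.502 m/s
Re = VD/ν = 1.502·0.0112/0.00120 = 14.0
Re < 2300 → laminar → f = 64/Re = 4.565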